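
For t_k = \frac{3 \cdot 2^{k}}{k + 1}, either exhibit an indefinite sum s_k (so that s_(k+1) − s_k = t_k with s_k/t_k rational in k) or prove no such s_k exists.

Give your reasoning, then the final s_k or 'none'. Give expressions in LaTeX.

The ratio is 2*(k + 1)/(k + 2).
Normal form (A,B,C) = (2*k + 2, k + 2, 1).
f must satisfy (2*k + 2)·f(k+1) − (k + 1)·f(k) = 1.
d = -1 from the (1,1,0) case.
deg f ≤ -1 is impossible — no certificate.

none — t_k is not Gosper-summable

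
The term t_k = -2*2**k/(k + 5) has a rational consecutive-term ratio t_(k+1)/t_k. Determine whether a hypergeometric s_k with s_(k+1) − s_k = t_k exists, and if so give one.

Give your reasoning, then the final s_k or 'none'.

t_(k+1)/t_k = 2*(k + 5)/(k + 6).
So A=2*k + 10 and B=k + 6, with C=1.
Solve (2*k + 10)·f(k+1) − (k + 5)·f(k) = 1.
From deg A=1, deg B=1, deg C=0: d=-1.
Negative degree bound (-1): no f exists, t_k not Gosper-summable.

not Gosper-summable; s_k does not exist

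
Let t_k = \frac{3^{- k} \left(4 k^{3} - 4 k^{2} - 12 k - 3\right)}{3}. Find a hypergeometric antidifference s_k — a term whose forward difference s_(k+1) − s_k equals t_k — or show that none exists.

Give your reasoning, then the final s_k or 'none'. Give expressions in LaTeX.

s_k = 3^{- k} \left(- 2 k^{3} - k^{2} + 2 k + 1\right)

Step 1: r(k) = (4*k**3 + 8*k**2 - 8*k - 15)/(3*(4*k**3 - 4*k**2 - 12*k - 3)).
So A=1/3 and B=1, with C=k**3 - k**2 - 3*k - 3/4.
Need (1/3)·f(k+1) − (1)·f(k) = k**3 - k**2 - 3*k - 3/4.
From deg A=0, deg B=0, deg C=3: d=3.
Match coefficients ⇒ f(k) = -3*(k - 1)*(k + 1)*(2*k + 1)/4.
Then R = B(k−1)f/C = -3*(k - 1)*(k + 1)*(2*k + 1)/(4*k**3 - 4*k**2 - 12*k - 3), so s_k = R(k)·t_k = (-2*k**3 - k**2 + 2*k + 1)/3**k.
s_(k+1) − s_k = (4*k**3 - 4*k**2 - 12*k - 3)/(3*3**k) = t_k.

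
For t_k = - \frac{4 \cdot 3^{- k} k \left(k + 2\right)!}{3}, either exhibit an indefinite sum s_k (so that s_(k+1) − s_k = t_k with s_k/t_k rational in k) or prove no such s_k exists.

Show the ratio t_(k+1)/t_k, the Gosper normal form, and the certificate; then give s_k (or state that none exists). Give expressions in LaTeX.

s_k = - 4 \cdot 3^{- k} \left(k + 2\right)!

Compute t_(k+1)/t_k: get (k + 1)*(k + 3)/(3*k).
Gosper form: A/B · C(k+1)/C(k) with A=k/3 + 1, B=1, C=k.
Set up (k/3 + 1)·f(k+1) − (1)·f(k) − (k) = 0.
d = 0 from the (1,0,1) case.
Solve for f: f(k) = 3 (degree 0 ≤ 0).
R(k) = B(k−1)·f(k)/C(k) = 3/k; s_k = R·t_k = -4*factorial(k + 2)/3**k.
Δs = -4*k*factorial(k + 2)/(3*3**k), as required.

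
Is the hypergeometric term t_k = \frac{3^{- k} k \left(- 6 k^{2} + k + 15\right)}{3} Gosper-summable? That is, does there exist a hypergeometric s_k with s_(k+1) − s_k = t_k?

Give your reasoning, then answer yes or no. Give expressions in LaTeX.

Compute t_(k+1)/t_k: get (k + 1)*(k - 6*(k + 1)**2 + 16)/(3*k*(-6*k**2 + k + 15)).
Normal form (A,B,C) = (1/3, 1, k**3 - k**2/6 - 5*k/2).
Solve (1/3)·f(k+1) − (1)·f(k) = k**3 - k**2/6 - 5*k/2.
deg f ≤ 3 (via 0,0,3).
Solving with deg f ≤ 3: f(k) = -(3*k**3 + 4*k**2 + k + 4)/2.
Certificate R = B(k−1)f/C = -3*(3*k**3 + 4*k**2 + k + 4)/(k*(2*k + 3)*(3*k - 5)) gives s_k = (3*k**3 + 4*k**2 + k + 4)/3**k.
s_(k+1) − s_k = k*(-6*k**2 + k + 15)/(3*3**k) = t_k.

Yes. s_k = 3^{- k} \left(3 k^{3} + 4 k^{2} + k + 4\right).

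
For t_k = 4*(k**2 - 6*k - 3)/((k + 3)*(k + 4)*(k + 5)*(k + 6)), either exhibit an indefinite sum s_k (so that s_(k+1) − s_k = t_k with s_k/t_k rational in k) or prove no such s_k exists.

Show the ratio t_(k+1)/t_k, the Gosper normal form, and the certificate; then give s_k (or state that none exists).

s_k = k*(k**2 - 108*k - 13)/(30*(k + 3)*(k + 4)*(k + 5))

Step 1: r(k) = (k**3 - k**2 - 20*k - 24)/(k**3 + k**2 - 45*k - 21).
Gosper form: A/B · C(k+1)/C(k) with A=k + 3, B=k + 7, C=k**2 - 6*k - 3.
Key eq: (k + 3)·f(k+1) = (k + 6)·f(k) + (k**2 - 6*k - 3).
From deg A=1, deg B=1, deg C=2: d=3.
A polynomial solution: f(k) = k*(k**2 - 108*k - 13)/120.
Get s_k = R·t_k = k*(k**2 - 108*k - 13)/(30*(k + 3)*(k + 4)*(k + 5)) with R(k) = B(k−1)f(k)/C(k) = k*(k + 6)*(k**2 - 108*k - 13)/(120*(k**2 - 6*k - 3)).
Verify: 4*(k**2 - 6*k - 3)/(k**4 + 18*k**3 + 119*k**2 + 342*k + 360) matches t_k.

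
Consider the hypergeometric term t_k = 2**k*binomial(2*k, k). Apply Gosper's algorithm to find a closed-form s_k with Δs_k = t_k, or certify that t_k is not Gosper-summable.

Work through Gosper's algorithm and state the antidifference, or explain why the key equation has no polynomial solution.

none — t_k is not Gosper-summable

t_(k+1)/t_k = 4*(2*k + 1)/(k + 1).
A = 8*k + 4, B = k + 1, C = 1.
Key eq: (8*k + 4)·f(k+1) = (k)·f(k) + (1).
Bound: deg f ≤ -1.
Bound -1 < 0, so the key equation has no polynomial solution.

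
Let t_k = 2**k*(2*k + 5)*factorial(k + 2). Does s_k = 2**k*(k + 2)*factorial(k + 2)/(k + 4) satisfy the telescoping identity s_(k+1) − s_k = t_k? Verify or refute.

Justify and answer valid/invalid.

s_(k+1) = 2**(k + 1)*(k + 3)*factorial(k + 3)/(k + 5)
s_(k+1) − s_k = 2**k*(2*k**3 + 19*k**2 + 59*k + 62)*factorial(k + 2)/((k + 4)*(k + 5))
(s_(k+1) − s_k) − t_k = -2**(k + 1)*(2*k**2 + 13*k + 19)*factorial(k + 2)/((k + 4)*(k + 5))

Invalid: residual -2**(k + 1)*(2*k**2 + 13*k + 19)*factorial(k + 2)/((k + 4)*(k + 5)) ≠ 0.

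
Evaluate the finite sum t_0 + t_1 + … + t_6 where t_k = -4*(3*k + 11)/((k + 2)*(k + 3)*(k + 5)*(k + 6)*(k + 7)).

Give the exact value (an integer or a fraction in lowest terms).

Σ = -112/1755

Step 1: r(k) = (k + 2)*(k + 5)*(3*k + 14)/((k + 4)*(k + 8)*(3*k + 11)).
Factor: A=k + 2; B=k + 8; C=k**2 + 23*k/3 + 44/3.
f must satisfy (k + 2)·f(k+1) − (k + 7)·f(k) = k**2 + 23*k/3 + 44/3.
Bound: deg f ≤ 5.
Match coefficients ⇒ f(k) = k*(k + 3)*(k + 4)*(k**2 + 13*k + 52)/180.
Certificate R = B(k−1)f/C = k*(k + 3)*(k + 7)*(k**2 + 13*k + 52)/(60*(3*k + 11)) gives s_k = k*(-k**2 - 13*k - 52)/(15*(k**3 + 13*k**2 + 52*k + 60)).
Verify: 4*(-3*k - 11)/(k**5 + 23*k**4 + 203*k**3 + 853*k**2 + 1692*k + 1260) matches t_k.
Evaluate s at k=7 and k=0: -112/1755 and 0; difference -112/1755.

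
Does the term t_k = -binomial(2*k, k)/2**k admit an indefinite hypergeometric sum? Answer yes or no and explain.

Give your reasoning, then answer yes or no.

r(k) = (2*k + 1)/(k + 1) after simplifying.
Factor: A=2*k + 1; B=k + 1; C=1.
Solve (2*k + 1)·f(k+1) − (k)·f(k) = 1.
Bound: deg f ≤ -1.
Negative degree bound (-1): no f exists, t_k not Gosper-summable.

No — key equation has no polynomial f.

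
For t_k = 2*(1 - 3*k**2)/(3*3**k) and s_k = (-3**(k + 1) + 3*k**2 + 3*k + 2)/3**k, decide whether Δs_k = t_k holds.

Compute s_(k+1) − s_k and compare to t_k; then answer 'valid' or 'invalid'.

valid (s_(k+1) − s_k reduces to t_k)

s_(k+1) = (-9*3**k + 3*k**2 + 9*k + 8)/(3*3**k)
s_(k+1) − s_k = 2*(1 - 3*k**2)/(3*3**k)
(s_(k+1) − s_k) − t_k = 0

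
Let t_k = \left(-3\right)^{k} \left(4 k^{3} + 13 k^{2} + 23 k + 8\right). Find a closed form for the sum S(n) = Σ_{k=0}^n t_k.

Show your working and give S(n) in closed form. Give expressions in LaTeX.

t_(k+1)/t_k = 3*(-4*k**3 - 25*k**2 - 61*k - 48)/(4*k**3 + 13*k**2 + 23*k + 8).
Gosper form: A/B · C(k+1)/C(k) with A=-3, B=1, C=k**3 + 13*k**2/4 + 23*k/4 + 2.
f must satisfy (-3)·f(k+1) − (1)·f(k) = k**3 + 13*k**2/4 + 23*k/4 + 2.
From deg A=0, deg B=0, deg C=3: d=3.
A polynomial solution: f(k) = -(k**3 + k**2 + 2*k - 1)/4.
Certificate R = B(k−1)f/C = -(k**3 + k**2 + 2*k - 1)/(4*k**3 + 13*k**2 + 23*k + 8) gives s_k = (-3)**k*(-k**3 - k**2 - 2*k + 1).
Verify: (-3)**k*(4*k**3 + 13*k**2 + 23*k + 8) matches t_k.
Σ_(k=0)^n t_k = s_(n+1) − s_(0) = (3*(-3)**n*(n**3 + 4*n**2 + 7*n + 3)) − (1), i.e. 3*(-3)**n*n**3 + 12*(-3)**n*n**2 + 21*(-3)**n*n + 9*(-3)**n - 1.

S(n) = 3 \left(-3\right)^{n} n^{3} + 12 \left(-3\right)^{n} n^{2} + 21 \left(-3\right)^{n} n + 9 \left(-3\right)^{n} - 1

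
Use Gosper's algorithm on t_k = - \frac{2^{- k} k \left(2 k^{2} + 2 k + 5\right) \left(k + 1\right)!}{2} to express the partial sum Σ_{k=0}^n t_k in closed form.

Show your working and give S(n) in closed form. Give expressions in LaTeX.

S(n) = \frac{2^{- n} \left(- 6 \cdot 2^{n} - 2 n^{4} n! - 8 n^{3} n! - 7 n^{2} n! + 5 n n! + 6 n!\right)}{2}

Compute t_(k+1)/t_k: get (k + 1)*(k + 2)*(2*k + 2*(k + 1)**2 + 7)/(2*k*(2*k**2 + 2*k + 5)).
So A=k/2 + 1 and B=1, with C=k**3 + k**2 + 5*k/2.
Key eq: (k/2 + 1)·f(k+1) = (1)·f(k) + (k**3 + k**2 + 5*k/2).
Degrees (1,0,3) ⇒ d ≤ 2.
Solve for f: f(k) = 2*k**2 - 2*k - 3 (degree 2 ≤ 2).
R(k) = B(k−1)·f(k)/C(k) = 2*(2*k**2 - 2*k - 3)/(k*(2*k**2 + 2*k + 5)); s_k = R·t_k = (-2*k**2 + 2*k + 3)*factorial(k + 1)/2**k.
Check: Δs_k = -k*(2*k**2 + 2*k + 5)*factorial(k + 1)/(2*2**k). ✓
Telescope: S(n) = s_(n+1) − s_(0) = -2**(-n - 1)*(2*n**2 + 2*n - 3)*factorial(n + 2) − (3) = (-6*2**n - 2*n**4*factorial(n) - 8*n**3*factorial(n) - 7*n**2*factorial(n) + 5*n*factorial(n) + 6*factorial(n))/(2*2**n).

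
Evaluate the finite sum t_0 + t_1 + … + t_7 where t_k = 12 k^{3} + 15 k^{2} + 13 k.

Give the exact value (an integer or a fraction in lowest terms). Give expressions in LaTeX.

Σ = 11872

Ratio r(k) = (12*k**3 + 51*k**2 + 79*k + 40)/(k*(12*k**2 + 15*k + 13)).
A = 1, B = 1, C = k**3 + 5*k**2/4 + 13*k/12.
Solve (1)·f(k+1) − (1)·f(k) = k**3 + 5*k**2/4 + 13*k/12.
From deg A=0, deg B=0, deg C=3: d=4.
Coefficient equations give f(k) = k*(k - 1)*(3*k**2 + 2*k + 4)/12.
Certificate R = B(k−1)f/C = (k - 1)*(3*k**2 + 2*k + 4)/(12*k**2 + 15*k + 13) gives s_k = k*(3*k**3 - k**2 + 2*k - 4).
Δs = k*(12*k**2 + 15*k + 13), as required.
Sum = s_(8) − s_(0); s_(8) = 11872, s_(0) = 0 ⇒ 11872.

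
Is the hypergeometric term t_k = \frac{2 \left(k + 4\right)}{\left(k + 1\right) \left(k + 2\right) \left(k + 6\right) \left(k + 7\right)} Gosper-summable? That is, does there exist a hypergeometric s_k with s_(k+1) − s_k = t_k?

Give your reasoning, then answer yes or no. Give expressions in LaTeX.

Yes. s_k = \frac{k \left(k + 7\right)}{6 \left(k^{2} + 7 k + 6\right)}.

t_(k+1)/t_k = (k + 1)*(k + 5)*(k + 6)/((k + 3)*(k + 4)*(k + 8)).
Normal form (A,B,C) = (k + 1, k + 8, k**4 + 16*k**3 + 95*k**2 + 248*k + 240).
Solve (k + 1)·f(k+1) − (k + 7)·f(k) = k**4 + 16*k**3 + 95*k**2 + 248*k + 240.
Bound: deg f ≤ 6.
Coefficient equations give f(k) = k*(k + 2)*(k + 3)*(k + 4)*(k + 5)*(k + 7)/12.
So s_k = (B(k−1)f/C)·t_k = (k*(k + 2)*(k + 7)**2/(12*(k + 4)))·t_k = k*(k + 7)/(6*(k**2 + 7*k + 6)).
Check: Δs_k = 2*(k + 4)/(k**4 + 16*k**3 + 83*k**2 + 152*k + 84). ✓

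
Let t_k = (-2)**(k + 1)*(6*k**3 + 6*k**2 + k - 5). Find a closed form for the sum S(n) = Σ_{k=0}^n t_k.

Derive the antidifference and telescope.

Step 1: r(k) = 2*(-6*k**3 - 24*k**2 - 31*k - 8)/(6*k**3 + 6*k**2 + k - 5).
Take A(k)=-2, B(k)=1, C(k)=k**3 + k**2 + k/6 - 5/6.
Set up (-2)·f(k+1) − (1)·f(k) − (k**3 + k**2 + k/6 - 5/6) = 0.
Degrees (0,0,3) ⇒ d ≤ 3.
Solving with deg f ≤ 3: f(k) = -(2*k**3 - 2*k**2 - k - 1)/6.
R(k) = B(k−1)·f(k)/C(k) = -(2*k**3 - 2*k**2 - k - 1)/(6*k**3 + 6*k**2 + k - 5); s_k = R·t_k = (-2)**(k + 1)*(-2*k**3 + 2*k**2 + k + 1).
Check: Δs_k = (-2)**(k + 1)*(6*k**3 + 6*k**2 + k - 5). ✓
s_(n+1) = (-2)**(n + 2)*(-2*n**3 - 4*n**2 - n + 2) and s_(0) = -2, so S(n) = -8*(-2)**n*n**3 - 16*(-2)**n*n**2 - 4*(-2)**n*n + 8*(-2)**n + 2.

S(n) = -8*(-2)**n*n**3 - 16*(-2)**n*n**2 - 4*(-2)**n*n + 8*(-2)**n + 2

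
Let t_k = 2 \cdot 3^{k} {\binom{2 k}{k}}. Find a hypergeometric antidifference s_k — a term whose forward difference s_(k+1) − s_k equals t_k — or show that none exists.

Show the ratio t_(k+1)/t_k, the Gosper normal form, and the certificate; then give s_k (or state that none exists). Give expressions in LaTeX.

t_(k+1)/t_k = 6*(2*k + 1)/(k + 1).
Factor: A=12*k + 6; B=k + 1; C=1.
Set up (12*k + 6)·f(k+1) − (k)·f(k) − (1) = 0.
deg f ≤ -1 (via 1,1,0).
d = -1 < 0 ⇒ no nonzero polynomial f; not summable.

not Gosper-summable; s_k does not exist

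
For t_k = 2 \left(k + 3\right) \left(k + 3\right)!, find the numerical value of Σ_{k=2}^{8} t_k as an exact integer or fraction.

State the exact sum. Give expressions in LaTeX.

Step 1: r(k) = (k + 4)**2/(k + 3).
So A=k + 4 and B=1, with C=k + 3.
f must satisfy (k + 4)·f(k+1) − (1)·f(k) = k + 3.
From deg A=1, deg B=0, deg C=1: d=0.
Solving with deg f ≤ 0: f(k) = 1.
Certificate R = B(k−1)f/C = 1/(k + 3) gives s_k = 2*factorial(k + 3).
Check: Δs_k = 2*(k + 3)*factorial(k + 3). ✓
Sum = s_(9) − s_(2); s_(9) = 958003200, s_(2) = 240 ⇒ 958002960.

Σ = 958002960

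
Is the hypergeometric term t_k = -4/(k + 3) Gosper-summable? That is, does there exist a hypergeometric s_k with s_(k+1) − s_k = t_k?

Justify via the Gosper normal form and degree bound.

No — t_k has no hypergeometric antidifference.

Compute t_(k+1)/t_k: get (k + 3)/(k + 4).
So A=k + 3 and B=k + 4, with C=1.
Solve (k + 3)·f(k+1) − (k + 3)·f(k) = 1.
From deg A=1, deg B=1, deg C=0: d=0.
Put f(k) = c0: A·f(k+1) − B(k−1)·f(k) − C = -1; need -1 = 0 — inconsistent ⇒ no f, not summable.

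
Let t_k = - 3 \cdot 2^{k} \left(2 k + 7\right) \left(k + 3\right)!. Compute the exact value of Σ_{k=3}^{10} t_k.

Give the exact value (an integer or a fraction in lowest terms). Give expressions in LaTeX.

Σ = -535623421115520

Step 1: r(k) = 2*(k + 4)*(2*k + 9)/(2*k + 7).
A = 2*k + 8, B = 1, C = k + 7/2.
f must satisfy (2*k + 8)·f(k+1) − (1)·f(k) = k + 7/2.
d = 0 from the (1,0,1) case.
A polynomial solution: f(k) = 1/2.
R(k) = B(k−1)·f(k)/C(k) = 1/(2*k + 7); s_k = R·t_k = -3*2**k*factorial(k + 3).
s_(k+1) − s_k = -3*2**k*(2*k + 7)*factorial(k + 3) = t_k.
Sum = s_(11) − s_(3); s_(11) = -535623421132800, s_(3) = -17280 ⇒ -535623421115520.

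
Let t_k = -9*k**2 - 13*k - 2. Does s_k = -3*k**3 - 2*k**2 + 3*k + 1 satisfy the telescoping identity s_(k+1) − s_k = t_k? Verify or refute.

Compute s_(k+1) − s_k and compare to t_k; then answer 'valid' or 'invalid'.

s_(k+1) = -3*k**3 - 11*k**2 - 10*k - 1
s_(k+1) − s_k = -9*k**2 - 13*k - 2
(s_(k+1) − s_k) − t_k = 0

valid; difference matches t_k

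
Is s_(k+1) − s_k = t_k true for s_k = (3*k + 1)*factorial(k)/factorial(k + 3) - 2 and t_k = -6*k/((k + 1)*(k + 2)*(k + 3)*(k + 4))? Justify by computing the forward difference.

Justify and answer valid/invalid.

Valid: the claim telescopes to t_k.

s_(k+1) = -(2*k**3 + 18*k**2 + 49*k + 44)/((k + 2)*(k + 3)*(k + 4))
s_(k+1) − s_k = -6*k/((k + 1)*(k + 2)*(k + 3)*(k + 4))
(s_(k+1) − s_k) − t_k = 0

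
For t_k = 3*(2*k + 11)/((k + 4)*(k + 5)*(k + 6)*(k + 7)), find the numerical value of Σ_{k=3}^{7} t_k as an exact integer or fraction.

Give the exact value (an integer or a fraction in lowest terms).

Step 1: r(k) = (k + 4)*(2*k + 13)/((k + 8)*(2*k + 11)).
Normal form (A,B,C) = (k + 4, k + 8, k + 11/2).
Key eq: (k + 4)·f(k+1) = (k + 7)·f(k) + (k + 11/2).
d = 3 from the (1,1,1) case.
Solving with deg f ≤ 3: f(k) = k*(k + 5)*(k + 10)/48.
Get s_k = R·t_k = k*(k + 10)/(8*(k**2 + 10*k + 24)) with R(k) = B(k−1)f(k)/C(k) = k*(k + 5)*(k + 7)*(k + 10)/(24*(2*k + 11)).
Δs = 3*(2*k + 11)/(k**4 + 22*k**3 + 179*k**2 + 638*k + 840), as required.
Evaluate s at k=8 and k=3: 3/28 and 13/168; difference 5/168.

Σ = 5/168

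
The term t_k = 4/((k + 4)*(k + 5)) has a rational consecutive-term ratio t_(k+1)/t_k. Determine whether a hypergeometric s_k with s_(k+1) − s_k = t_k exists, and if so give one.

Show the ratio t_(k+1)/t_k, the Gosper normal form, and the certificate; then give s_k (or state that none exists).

Ratio r(k) = (k + 4)/(k + 6).
So A=k + 4 and B=k + 6, with C=1.
Solve (k + 4)·f(k+1) − (k + 5)·f(k) = 1.
From deg A=1, deg B=1, deg C=0: d=1.
Solve for f: f(k) = k/4 (degree 1 ≤ 1).
Then R = B(k−1)f/C = k*(k + 5)/4, so s_k = R(k)·t_k = k/(k + 4).
Verify: 4/(k**2 + 9*k + 20) matches t_k.

s_k = k/(k + 4)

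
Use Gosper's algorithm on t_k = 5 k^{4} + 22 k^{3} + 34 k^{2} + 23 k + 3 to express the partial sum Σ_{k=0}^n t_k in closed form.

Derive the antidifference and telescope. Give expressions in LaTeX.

Ratio r(k) = (5*k**4 + 42*k**3 + 130*k**2 + 177*k + 87)/(5*k**4 + 22*k**3 + 34*k**2 + 23*k + 3).
So A=1 and B=1, with C=k**4 + 22*k**3/5 + 34*k**2/5 + 23*k/5 + 3/5.
Key eq: (1)·f(k+1) = (1)·f(k) + (k**4 + 22*k**3/5 + 34*k**2/5 + 23*k/5 + 3/5).
deg f ≤ 5 (via 0,0,4).
A polynomial solution: f(k) = k*(k**4 + 3*k**3 + 2*k**2 - 3)/5.
So s_k = (B(k−1)f/C)·t_k = (k*(k**4 + 3*k**3 + 2*k**2 - 3)/(5*k**4 + 22*k**3 + 34*k**2 + 23*k + 3))·t_k = k*(k**4 + 3*k**3 + 2*k**2 - 3).
Check: Δs_k = 5*k**4 + 22*k**3 + 34*k**2 + 23*k + 3. ✓
s_(n+1) = n**5 + 8*n**4 + 24*n**3 + 34*n**2 + 20*n + 3 and s_(0) = 0, so S(n) = n**5 + 8*n**4 + 24*n**3 + 34*n**2 + 20*n + 3.

S(n) = n^{5} + 8 n^{4} + 24 n^{3} + 34 n^{2} + 20 n + 3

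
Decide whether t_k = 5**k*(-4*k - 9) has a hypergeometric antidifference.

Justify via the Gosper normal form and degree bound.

Yes. s_k = 5**k*(-k - 1).

t_(k+1)/t_k = 5*(4*k + 13)/(4*k + 9).
So A=5 and B=1, with C=k + 9/4.
f must satisfy (5)·f(k+1) − (1)·f(k) = k + 9/4.
d = 1 from the (0,0,1) case.
A polynomial solution: f(k) = (k + 1)/4.
Get s_k = R·t_k = 5**k*(-k - 1) with R(k) = B(k−1)f(k)/C(k) = (k + 1)/(4*k + 9).
s_(k+1) − s_k = 5**k*(-4*k - 9) = t_k.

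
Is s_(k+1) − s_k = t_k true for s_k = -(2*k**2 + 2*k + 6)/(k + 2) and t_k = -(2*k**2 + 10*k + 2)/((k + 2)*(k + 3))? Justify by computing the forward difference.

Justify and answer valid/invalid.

Valid — Δs_k = t_k.

s_(k+1) = 2*(-k**2 - 3*k - 5)/(k + 3)
s_(k+1) − s_k = 2*(-k**2 - 5*k - 1)/(k**2 + 5*k + 6)
(s_(k+1) − s_k) − t_k = 0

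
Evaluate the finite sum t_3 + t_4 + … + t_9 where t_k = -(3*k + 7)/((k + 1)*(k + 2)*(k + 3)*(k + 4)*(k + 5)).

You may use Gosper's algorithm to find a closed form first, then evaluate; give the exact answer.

Σ = -131/24024

t_(k+1)/t_k = (k + 1)*(3*k + 10)/((k + 6)*(3*k + 7)).
Factor: A=k + 1; B=k + 6; C=k + 7/3.
Need (k + 1)·f(k+1) − (k + 5)·f(k) = k + 7/3.
From deg A=1, deg B=1, deg C=1: d=4.
Coefficient equations give f(k) = k*(k + 2)*(k**2 + 8*k + 19)/36.
Certificate R = B(k−1)f/C = k*(k + 2)*(k + 5)*(k**2 + 8*k + 19)/(12*(3*k + 7)) gives s_k = k*(-k**2 - 8*k - 19)/(12*(k**3 + 8*k**2 + 19*k + 12)).
Verify: (-3*k - 7)/(k**5 + 15*k**4 + 85*k**3 + 225*k**2 + 274*k + 120) matches t_k.
Telescoping: Σ = s_(10) − s_(3) = -995/12012 − (-13/168) = -131/24024.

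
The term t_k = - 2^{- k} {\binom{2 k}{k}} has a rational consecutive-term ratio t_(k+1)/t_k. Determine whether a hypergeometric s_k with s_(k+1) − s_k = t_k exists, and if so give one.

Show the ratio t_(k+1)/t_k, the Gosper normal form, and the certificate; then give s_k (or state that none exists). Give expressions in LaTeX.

Ratio r(k) = (2*k + 1)/(k + 1).
So A=2*k + 1 and B=k + 1, with C=1.
Solve (2*k + 1)·f(k+1) − (k)·f(k) = 1.
deg f ≤ -1 (via 1,1,0).
d = -1 < 0 ⇒ no nonzero polynomial f; not summable.

none — t_k is not Gosper-summable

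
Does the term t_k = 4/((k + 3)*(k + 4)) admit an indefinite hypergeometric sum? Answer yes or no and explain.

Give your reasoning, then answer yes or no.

r(k) = (k + 3)/(k + 5) after simplifying.
Gosper form: A/B · C(k+1)/C(k) with A=k + 3, B=k + 5, C=1.
Need (k + 3)·f(k+1) − (k + 4)·f(k) = 1.
Bound: deg f ≤ 1.
Match coefficients ⇒ f(k) = k/3.
R(k) = B(k−1)·f(k)/C(k) = k*(k + 4)/3; s_k = R·t_k = 4*k/(3*(k + 3)).
Δs = 4/(k**2 + 7*k + 12), as required.

Yes. s_k = 4*k/(3*(k + 3)).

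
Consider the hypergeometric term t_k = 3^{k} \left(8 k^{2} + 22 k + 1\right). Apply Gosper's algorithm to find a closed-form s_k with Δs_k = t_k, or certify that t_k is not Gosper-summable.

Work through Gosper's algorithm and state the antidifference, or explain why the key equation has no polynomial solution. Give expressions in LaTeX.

The ratio is 3*(8*k**2 + 38*k + 31)/(8*k**2 + 22*k + 1).
Normal form (A,B,C) = (3, 1, k**2 + 11*k/4 + 1/8).
Set up (3)·f(k+1) − (1)·f(k) − (k**2 + 11*k/4 + 1/8) = 0.
Bound: deg f ≤ 2.
A polynomial solution: f(k) = (4*k**2 - k - 4)/8.
Get s_k = R·t_k = 3**k*(4*k**2 - k - 4) with R(k) = B(k−1)f(k)/C(k) = (4*k**2 - k - 4)/(8*k**2 + 22*k + 1).
Check: Δs_k = 3**k*(8*k**2 + 22*k + 1). ✓

s_k = 3^{k} \left(4 k^{2} - k - 4\right)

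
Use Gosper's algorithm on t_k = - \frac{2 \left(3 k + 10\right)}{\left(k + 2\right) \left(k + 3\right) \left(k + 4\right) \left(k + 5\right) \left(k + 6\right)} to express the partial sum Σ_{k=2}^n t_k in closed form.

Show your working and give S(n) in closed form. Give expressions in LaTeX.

S(n) = \frac{- n^{3} - 14 n^{2} - 63 n + 78}{84 \left(n^{3} + 14 n^{2} + 63 n + 90\right)}

Compute t_(k+1)/t_k: get (k + 2)*(3*k + 13)/((k + 7)*(3*k + 10)).
A = k + 2, B = k + 7, C = k + 10/3.
Need (k + 2)·f(k+1) − (k + 6)·f(k) = k + 10/3.
deg f ≤ 4 (via 1,1,1).
A polynomial solution: f(k) = k*(k + 3)*(k**2 + 11*k + 38)/120.
Certificate R = B(k−1)f/C = k*(k + 3)*(k + 6)*(k**2 + 11*k + 38)/(40*(3*k + 10)) gives s_k = k*(-k**2 - 11*k - 38)/(20*(k**3 + 11*k**2 + 38*k + 40)).
s_(k+1) − s_k = 2*(-3*k - 10)/(k**5 + 20*k**4 + 155*k**3 + 580*k**2 + 1044*k + 720) = t_k.
Telescope: S(n) = s_(n+1) − s_(2) = (-n**3 - 14*n**2 - 63*n - 50)/(20*(n**3 + 14*n**2 + 63*n + 90)) − (-4/105) = (-n**3 - 14*n**2 - 63*n + 78)/(84*(n**3 + 14*n**2 + 63*n + 90)).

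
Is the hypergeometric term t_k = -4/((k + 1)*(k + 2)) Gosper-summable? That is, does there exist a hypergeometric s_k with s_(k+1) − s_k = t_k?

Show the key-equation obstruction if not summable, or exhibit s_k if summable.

Yes. s_k = -4*k/(k + 1).

r(k) = (k + 1)/(k + 3) after simplifying.
Factor: A=k + 1; B=k + 3; C=1.
Key eq: (k + 1)·f(k+1) = (k + 2)·f(k) + (1).
Bound: deg f ≤ 1.
Solving with deg f ≤ 1: f(k) = k.
R(k) = B(k−1)·f(k)/C(k) = k*(k + 2); s_k = R·t_k = -4*k/(k + 1).
Verify: -4/(k**2 + 3*k + 2) matches t_k.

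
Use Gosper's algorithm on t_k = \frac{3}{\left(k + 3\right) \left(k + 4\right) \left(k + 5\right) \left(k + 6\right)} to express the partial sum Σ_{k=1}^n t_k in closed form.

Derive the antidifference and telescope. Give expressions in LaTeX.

Compute t_(k+1)/t_k: get (k + 3)/(k + 7).
Take A(k)=k + 3, B(k)=k + 7, C(k)=1.
Set up (k + 3)·f(k+1) − (k + 6)·f(k) − (1) = 0.
Degrees (1,1,0) ⇒ d ≤ 3.
A polynomial solution: f(k) = k*(k**2 + 12*k + 47)/180.
R(k) = B(k−1)·f(k)/C(k) = k*(k + 6)*(k**2 + 12*k + 47)/180; s_k = R·t_k = k*(k**2 + 12*k + 47)/(60*(k + 3)*(k + 4)*(k + 5)).
s_(k+1) − s_k = 3/(k**4 + 18*k**3 + 119*k**2 + 342*k + 360) = t_k.
Telescope: S(n) = s_(n+1) − s_(1) = (n**3 + 15*n**2 + 74*n + 60)/(60*(n**3 + 15*n**2 + 74*n + 120)) − (1/120) = n*(n**2 + 15*n + 74)/(120*(n**3 + 15*n**2 + 74*n + 120)).

S(n) = \frac{n \left(n^{2} + 15 n + 74\right)}{120 \left(n^{3} + 15 n^{2} + 74 n + 120\right)}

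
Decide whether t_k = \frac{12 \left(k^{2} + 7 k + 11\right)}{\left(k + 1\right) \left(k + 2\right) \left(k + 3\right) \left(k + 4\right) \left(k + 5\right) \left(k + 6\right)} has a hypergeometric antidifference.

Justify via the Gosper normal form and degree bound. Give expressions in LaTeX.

Yes. s_k = \frac{4 k \left(k^{2} + 9 k + 23\right)}{15 \left(k^{3} + 9 k^{2} + 23 k + 15\right)}.

Ratio r(k) = (k + 1)*(7*k + (k + 1)**2 + 18)/((k + 7)*(k**2 + 7*k + 11)).
Gosper form: A/B · C(k+1)/C(k) with A=k + 1, B=k + 7, C=k**2 + 7*k + 11.
Key eq: (k + 1)·f(k+1) = (k + 6)·f(k) + (k**2 + 7*k + 11).
Degrees (1,1,2) ⇒ d ≤ 5.
A polynomial solution: f(k) = k*(k + 2)*(k + 4)*(k**2 + 9*k + 23)/45.
Certificate R = B(k−1)f/C = k*(k + 2)*(k + 4)*(k + 6)*(k**2 + 9*k + 23)/(45*(k**2 + 7*k + 11)) gives s_k = 4*k*(k**2 + 9*k + 23)/(15*(k**3 + 9*k**2 + 23*k + 15)).
Δs = 12*(k**2 + 7*k + 11)/(k**6 + 21*k**5 + 175*k**4 + 735*k**3 + 1624*k**2 + 1764*k + 720), as required.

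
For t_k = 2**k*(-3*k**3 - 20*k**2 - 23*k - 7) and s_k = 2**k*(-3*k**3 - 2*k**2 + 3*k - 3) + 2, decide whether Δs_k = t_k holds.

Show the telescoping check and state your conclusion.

s_(k+1) = 2*2**k*(3*k - 3*(k + 1)**3 - 2*(k + 1)**2) + 2
s_(k+1) − s_k = 2**k*(-3*k**3 - 20*k**2 - 23*k - 7)
(s_(k+1) − s_k) − t_k = 0

valid (s_(k+1) − s_k reduces to t_k)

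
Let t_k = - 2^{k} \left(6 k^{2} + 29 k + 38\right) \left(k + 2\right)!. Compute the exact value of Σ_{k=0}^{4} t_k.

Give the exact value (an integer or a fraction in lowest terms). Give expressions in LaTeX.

r(k) = 2*(6*k**3 + 59*k**2 + 196*k + 219)/(6*k**2 + 29*k + 38) after simplifying.
So A=2*k + 6 and B=1, with C=k**2 + 29*k/6 + 19/3.
Set up (2*k + 6)·f(k+1) − (1)·f(k) − (k**2 + 29*k/6 + 19/3) = 0.
deg f ≤ 1 (via 1,0,2).
Solve for f: f(k) = (3*k + 4)/6 (degree 1 ≤ 1).
Then R = B(k−1)f/C = (3*k + 4)/(6*k**2 + 29*k + 38), so s_k = R(k)·t_k = -2**k*(3*k + 4)*factorial(k + 2).
Verify: -2**k*(6*k**2 + 29*k + 38)*factorial(k + 2) matches t_k.
Sum = s_(5) − s_(0); s_(5) = -3064320, s_(0) = -8 ⇒ -3064312.

Σ = -3064312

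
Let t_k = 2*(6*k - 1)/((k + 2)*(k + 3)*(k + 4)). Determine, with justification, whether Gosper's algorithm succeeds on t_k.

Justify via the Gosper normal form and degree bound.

Yes. s_k = k*(11*k - 17)/(6*(k + 2)*(k + 3)).

Compute t_(k+1)/t_k: get (k + 2)*(6*k + 5)/((k + 5)*(6*k - 1)).
Normal form (A,B,C) = (k + 2, k + 5, k - 1/6).
Solve (k + 2)·f(k+1) − (k + 4)·f(k) = k - 1/6.
From deg A=1, deg B=1, deg C=1: d=2.
Match coefficients ⇒ f(k) = k*(11*k - 17)/72.
R(k) = B(k−1)·f(k)/C(k) = k*(k + 4)*(11*k - 17)/(12*(6*k - 1)); s_k = R·t_k = k*(11*k - 17)/(6*(k + 2)*(k + 3)).
Δs = 2*(6*k - 1)/(k**3 + 9*k**2 + 26*k + 24), as required.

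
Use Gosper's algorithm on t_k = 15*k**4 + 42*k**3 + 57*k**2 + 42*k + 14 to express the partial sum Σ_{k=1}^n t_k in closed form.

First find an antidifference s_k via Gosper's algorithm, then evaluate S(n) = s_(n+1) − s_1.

S(n) = n*(3*n**4 + 18*n**3 + 45*n**2 + 60*n + 44)

t_(k+1)/t_k = (15*k**4 + 102*k**3 + 273*k**2 + 342*k + 170)/(15*k**4 + 42*k**3 + 57*k**2 + 42*k + 14).
Gosper form: A/B · C(k+1)/C(k) with A=1, B=1, C=k**4 + 14*k**3/5 + 19*k**2/5 + 14*k/5 + 14/15.
Set up (1)·f(k+1) − (1)·f(k) − (k**4 + 14*k**3/5 + 19*k**2/5 + 14*k/5 + 14/15) = 0.
d = 5 from the (0,0,4) case.
Solving with deg f ≤ 5: f(k) = k*(3*k**4 + 3*k**3 + 3*k**2 + 3*k + 2)/15.
Then R = B(k−1)f/C = k*(3*k**4 + 3*k**3 + 3*k**2 + 3*k + 2)/(15*k**4 + 42*k**3 + 57*k**2 + 42*k + 14), so s_k = R(k)·t_k = k*(3*k**4 + 3*k**3 + 3*k**2 + 3*k + 2).
s_(k+1) − s_k = 15*k**4 + 42*k**3 + 57*k**2 + 42*k + 14 = t_k.
s_(n+1) = 3*n**5 + 18*n**4 + 45*n**3 + 60*n**2 + 44*n + 14 and s_(1) = 14, so S(n) = n*(3*n**4 + 18*n**3 + 45*n**2 + 60*n + 44).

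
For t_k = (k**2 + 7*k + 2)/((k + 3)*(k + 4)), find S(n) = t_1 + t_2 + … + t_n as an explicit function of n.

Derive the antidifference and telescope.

Ratio r(k) = (k + 3)*(7*k + (k + 1)**2 + 9)/((k + 5)*(k**2 + 7*k + 2)).
Factor: A=k + 3; B=k + 5; C=k**2 + 7*k + 2.
Set up (k + 3)·f(k+1) − (k + 4)·f(k) − (k**2 + 7*k + 2) = 0.
d = 2 from the (1,1,2) case.
Solving with deg f ≤ 2: f(k) = k*(3*k - 1)/3.
Get s_k = R·t_k = k*(3*k - 1)/(3*(k + 3)) with R(k) = B(k−1)f(k)/C(k) = k*(k + 4)*(3*k - 1)/(3*(k**2 + 7*k + 2)).
Verify: (k**2 + 7*k + 2)/(k**2 + 7*k + 12) matches t_k.
Telescope: S(n) = s_(n+1) − s_(1) = (3*n**2 + 5*n + 2)/(3*(n + 4)) − (1/6) = n*(2*n + 3)/(2*(n + 4)).

S(n) = n*(2*n + 3)/(2*(n + 4))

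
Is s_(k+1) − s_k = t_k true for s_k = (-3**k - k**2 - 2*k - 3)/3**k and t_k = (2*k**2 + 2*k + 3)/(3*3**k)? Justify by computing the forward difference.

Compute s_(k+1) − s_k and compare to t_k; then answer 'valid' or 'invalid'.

s_(k+1) = (-3*3**k - k**2 - 4*k - 6)/(3*3**k)
s_(k+1) − s_k = (2*k**2 + 2*k + 3)/(3*3**k)
(s_(k+1) − s_k) − t_k = 0

Valid: the claim telescopes to t_k.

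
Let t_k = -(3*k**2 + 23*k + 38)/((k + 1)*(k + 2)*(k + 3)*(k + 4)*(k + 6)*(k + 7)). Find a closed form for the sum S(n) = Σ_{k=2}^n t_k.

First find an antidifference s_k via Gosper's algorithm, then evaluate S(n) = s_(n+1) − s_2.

S(n) = (-n**3 - 13*n**2 - 50*n + 64)/(120*(n**3 + 13*n**2 + 50*n + 56))

t_(k+1)/t_k = (k + 1)*(k + 6)*(23*k + 3*(k + 1)**2 + 61)/((k + 5)*(k + 8)*(3*k**2 + 23*k + 38)).
A = k + 1, B = k + 8, C = k**3 + 38*k**2/3 + 51*k + 190/3.
Need (k + 1)·f(k+1) − (k + 7)·f(k) = k**3 + 38*k**2/3 + 51*k + 190/3.
deg f ≤ 6 (via 1,1,3).
A polynomial solution: f(k) = k*(k + 2)*(k + 4)*(k + 5)*(k**2 + 10*k + 27)/54.
So s_k = (B(k−1)f/C)·t_k = (k*(k + 2)*(k + 4)*(k + 7)*(k**2 + 10*k + 27)/(18*(3*k**2 + 23*k + 38)))·t_k = k*(-k**2 - 10*k - 27)/(18*(k**3 + 10*k**2 + 27*k + 18)).
Verify: (-3*k**2 - 23*k - 38)/(k**6 + 23*k**5 + 207*k**4 + 925*k**3 + 2144*k**2 + 2412*k + 1008) matches t_k.
Σ_(k=2)^n t_k = s_(n+1) − s_(2) = ((-n**3 - 13*n**2 - 50*n - 38)/(18*(n**3 + 13*n**2 + 50*n + 56))) − (-17/360), i.e. (-n**3 - 13*n**2 - 50*n + 64)/(120*(n**3 + 13*n**2 + 50*n + 56)).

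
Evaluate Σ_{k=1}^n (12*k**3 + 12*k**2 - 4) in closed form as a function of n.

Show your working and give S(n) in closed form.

S(n) = n*(3*n**3 + 10*n**2 + 9*n - 2)

Step 1: r(k) = (3*(k + 1)**3 + 3*(k + 1)**2 - 1)/(3*k**3 + 3*k**2 - 1).
So A=1 and B=1, with C=k**3 + k**2 - 1/3.
Set up (1)·f(k+1) − (1)·f(k) − (k**3 + k**2 - 1/3) = 0.
From deg A=0, deg B=0, deg C=3: d=4.
Solve for f: f(k) = k*(3*k**3 - 2*k**2 - 3*k - 2)/12 (degree 4 ≤ 4).
Then R = B(k−1)f/C = k*(3*k**3 - 2*k**2 - 3*k - 2)/(4*(3*k**3 + 3*k**2 - 1)), so s_k = R(k)·t_k = k*(3*k**3 - 2*k**2 - 3*k - 2).
s_(k+1) − s_k = 12*k**3 + 12*k**2 - 4 = t_k.
s_(n+1) = 3*n**4 + 10*n**3 + 9*n**2 - 2*n - 4 and s_(1) = -4, so S(n) = n*(3*n**3 + 10*n**2 + 9*n - 2).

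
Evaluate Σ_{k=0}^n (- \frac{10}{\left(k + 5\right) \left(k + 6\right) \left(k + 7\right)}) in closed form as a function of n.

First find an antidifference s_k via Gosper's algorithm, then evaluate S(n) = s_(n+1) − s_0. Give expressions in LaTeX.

S(n) = \frac{- n^{2} - 13 n - 12}{6 \left(n^{2} + 13 n + 42\right)}

r(k) = (k + 5)/(k + 8) after simplifying.
Factor: A=k + 5; B=k + 8; C=1.
Need (k + 5)·f(k+1) − (k + 7)·f(k) = 1.
From deg A=1, deg B=1, deg C=0: d=2.
Solve for f: f(k) = k*(k + 11)/60 (degree 2 ≤ 2).
Then R = B(k−1)f/C = k*(k + 7)*(k + 11)/60, so s_k = R(k)·t_k = k*(-k - 11)/(6*(k + 5)*(k + 6)).
Verify: -10/(k**3 + 18*k**2 + 107*k + 210) matches t_k.
Telescope: S(n) = s_(n+1) − s_(0) = (-n**2 - 13*n - 12)/(6*(n**2 + 13*n + 42)) − (0) = (-n**2 - 13*n - 12)/(6*(n**2 + 13*n + 42)).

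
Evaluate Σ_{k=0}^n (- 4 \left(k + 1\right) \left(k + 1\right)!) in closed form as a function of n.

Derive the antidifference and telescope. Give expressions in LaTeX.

t_(k+1)/t_k = (k + 2)**2/(k + 1).
Gosper form: A/B · C(k+1)/C(k) with A=k + 2, B=1, C=k + 1.
Need (k + 2)·f(k+1) − (1)·f(k) = k + 1.
From deg A=1, deg B=0, deg C=1: d=0.
Solving with deg f ≤ 0: f(k) = 1.
Then R = B(k−1)f/C = 1/(k + 1), so s_k = R(k)·t_k = -4*factorial(k + 1).
s_(k+1) − s_k = -4*(k + 1)*factorial(k + 1) = t_k.
Evaluate: s_(n+1) = -4*factorial(n + 2); subtract s_(0) = -4 ⇒ S(n) = 4 - 4*factorial(n + 2).

S(n) = 4 - 4 \left(n + 2\right)!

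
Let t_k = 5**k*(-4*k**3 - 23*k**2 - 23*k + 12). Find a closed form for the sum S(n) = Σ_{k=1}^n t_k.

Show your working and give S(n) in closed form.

t_(k+1)/t_k = 5*(4*k**3 + 35*k**2 + 81*k + 38)/(4*k**3 + 23*k**2 + 23*k - 12).
So A=5 and B=1, with C=k**3 + 23*k**2/4 + 23*k/4 - 3.
f must satisfy (5)·f(k+1) − (1)·f(k) = k**3 + 23*k**2/4 + 23*k/4 - 3.
Bound: deg f ≤ 3.
Coefficient equations give f(k) = (k**3 + 2*k**2 - 3*k - 3)/4.
So s_k = (B(k−1)f/C)·t_k = ((k**3 + 2*k**2 - 3*k - 3)/(4*k**3 + 23*k**2 + 23*k - 12))·t_k = 5**k*(-k**3 - 2*k**2 + 3*k + 3).
Δs = 5**k*(-4*k**3 - 23*k**2 - 23*k + 12), as required.
Evaluate: s_(n+1) = 5**(n + 1)*(-n**3 - 5*n**2 - 4*n + 3); subtract s_(1) = 15 ⇒ S(n) = -5*5**n*n**3 - 25*5**n*n**2 - 20*5**n*n + 15*5**n - 15.

S(n) = -5*5**n*n**3 - 25*5**n*n**2 - 20*5**n*n + 15*5**n - 15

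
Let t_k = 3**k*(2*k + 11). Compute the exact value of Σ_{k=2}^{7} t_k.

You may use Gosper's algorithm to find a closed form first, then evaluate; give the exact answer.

Σ = 78678

Step 1: r(k) = 3*(2*k + 13)/(2*k + 11).
Factor: A=3; B=1; C=k + 11/2.
Need (3)·f(k+1) − (1)·f(k) = k + 11/2.
Degrees (0,0,1) ⇒ d ≤ 1.
A polynomial solution: f(k) = (k + 4)/2.
R(k) = B(k−1)·f(k)/C(k) = (k + 4)/(2*k + 11); s_k = R·t_k = 3**k*(k + 4).
Δs = 3**k*(2*k + 11), as required.
Evaluate s at k=8 and k=2: 78732 and 54; difference 78678.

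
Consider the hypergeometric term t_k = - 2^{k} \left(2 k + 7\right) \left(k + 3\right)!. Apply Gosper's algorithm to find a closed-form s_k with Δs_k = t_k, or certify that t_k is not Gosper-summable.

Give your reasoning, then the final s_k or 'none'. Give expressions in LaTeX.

s_k = - 2^{k} \left(k + 3\right)!

r(k) = 2*(k + 4)*(2*k + 9)/(2*k + 7) after simplifying.
Gosper form: A/B · C(k+1)/C(k) with A=2*k + 8, B=1, C=k + 7/2.
Key eq: (2*k + 8)·f(k+1) = (1)·f(k) + (k + 7/2).
Bound: deg f ≤ 0.
Solve for f: f(k) = 1/2 (degree 0 ≤ 0).
R(k) = B(k−1)·f(k)/C(k) = 1/(2*k + 7); s_k = R·t_k = -2**k*factorial(k + 3).
s_(k+1) − s_k = -2**k*(2*k + 7)*factorial(k + 3) = t_k.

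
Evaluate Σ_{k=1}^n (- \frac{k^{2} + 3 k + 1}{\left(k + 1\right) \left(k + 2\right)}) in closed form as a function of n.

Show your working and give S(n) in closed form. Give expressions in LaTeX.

Ratio r(k) = (k + 1)*(3*k + (k + 1)**2 + 4)/((k + 3)*(k**2 + 3*k + 1)).
A = k + 1, B = k + 3, C = k**2 + 3*k + 1.
f must satisfy (k + 1)·f(k+1) − (k + 2)·f(k) = k**2 + 3*k + 1.
d = 2 from the (1,1,2) case.
Coefficient equations give f(k) = k**2.
Get s_k = R·t_k = -k**2/(k + 1) with R(k) = B(k−1)f(k)/C(k) = k**2*(k + 2)/(k**2 + 3*k + 1).
s_(k+1) − s_k = (k**2*(k + 2) - (k + 1)**3)/((k + 1)*(k + 2)) = t_k.
Telescope: S(n) = s_(n+1) − s_(1) = (-n**2 - 2*n - 1)/(n + 2) − (-1/2) = n*(-2*n - 3)/(2*(n + 2)).

S(n) = \frac{n \left(- 2 n - 3\right)}{2 \left(n + 2\right)}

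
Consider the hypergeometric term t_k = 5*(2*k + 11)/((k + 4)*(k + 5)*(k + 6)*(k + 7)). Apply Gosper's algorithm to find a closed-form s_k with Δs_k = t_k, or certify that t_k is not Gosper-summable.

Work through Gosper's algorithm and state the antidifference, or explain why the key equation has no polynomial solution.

s_k = 5*k*(k + 10)/(24*(k**2 + 10*k + 24))

t_(k+1)/t_k = (k + 4)*(2*k + 13)/((k + 8)*(2*k + 11)).
Normal form (A,B,C) = (k + 4, k + 8, k + 11/2).
Solve (k + 4)·f(k+1) − (k + 7)·f(k) = k + 11/2.
Bound: deg f ≤ 3.
Solve for f: f(k) = k*(k + 5)*(k + 10)/48 (degree 3 ≤ 3).
R(k) = B(k−1)·f(k)/C(k) = k*(k + 5)*(k + 7)*(k + 10)/(24*(2*k + 11)); s_k = R·t_k = 5*k*(k + 10)/(24*(k**2 + 10*k + 24)).
Δs = 5*(2*k + 11)/(k**4 + 22*k**3 + 179*k**2 + 638*k + 840), as required.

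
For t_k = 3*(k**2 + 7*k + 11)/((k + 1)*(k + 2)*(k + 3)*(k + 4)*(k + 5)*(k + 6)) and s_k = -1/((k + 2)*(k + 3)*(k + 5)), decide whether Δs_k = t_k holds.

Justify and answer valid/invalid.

Invalid: residual (-4*k - 19)/(k**6 + 21*k**5 + 175*k**4 + 735*k**3 + 1624*k**2 + 1764*k + 720) ≠ 0.

s_(k+1) = -1/((k + 3)*(k + 4)*(k + 6))
s_(k+1) − s_k = (3*k + 14)/(k**5 + 20*k**4 + 155*k**3 + 580*k**2 + 1044*k + 720)
(s_(k+1) − s_k) − t_k = (-4*k - 19)/(k**6 + 21*k**5 + 175*k**4 + 735*k**3 + 1624*k**2 + 1764*k + 720)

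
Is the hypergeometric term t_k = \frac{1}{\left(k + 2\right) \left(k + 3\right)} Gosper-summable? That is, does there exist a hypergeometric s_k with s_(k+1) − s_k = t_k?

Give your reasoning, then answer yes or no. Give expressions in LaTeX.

Yes. s_k = \frac{k}{2 \left(k + 2\right)}.

r(k) = (k + 2)/(k + 4) after simplifying.
Gosper form: A/B · C(k+1)/C(k) with A=k + 2, B=k + 4, C=1.
Solve (k + 2)·f(k+1) − (k + 3)·f(k) = 1.
deg f ≤ 1 (via 1,1,0).
Solve for f: f(k) = k/2 (degree 1 ≤ 1).
R(k) = B(k−1)·f(k)/C(k) = k*(k + 3)/2; s_k = R·t_k = k/(2*(k + 2)).
Δs = 1/(k**2 + 5*k + 6), as required.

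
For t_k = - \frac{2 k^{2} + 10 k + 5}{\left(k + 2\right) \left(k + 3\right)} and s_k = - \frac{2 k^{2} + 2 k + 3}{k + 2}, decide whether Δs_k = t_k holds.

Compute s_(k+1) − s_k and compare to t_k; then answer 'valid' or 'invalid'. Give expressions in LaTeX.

valid; difference matches t_k

s_(k+1) = (-2*k**2 - 6*k - 7)/(k + 3)
s_(k+1) − s_k = (-2*k**2 - 10*k - 5)/(k**2 + 5*k + 6)
(s_(k+1) − s_k) − t_k = 0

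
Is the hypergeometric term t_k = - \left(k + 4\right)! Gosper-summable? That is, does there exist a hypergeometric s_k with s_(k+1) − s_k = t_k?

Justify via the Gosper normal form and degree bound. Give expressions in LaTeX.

Ratio r(k) = k + 5.
Factor: A=k + 5; B=1; C=1.
Solve (k + 5)·f(k+1) − (1)·f(k) = 1.
d = -1 from the (1,0,0) case.
deg f ≤ -1 is impossible — no certificate.

No. Not Gosper-summable.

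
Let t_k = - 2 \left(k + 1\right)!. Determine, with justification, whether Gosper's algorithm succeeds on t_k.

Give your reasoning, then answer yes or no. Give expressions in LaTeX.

t_(k+1)/t_k = k + 2.
Take A(k)=k + 2, B(k)=1, C(k)=1.
Need (k + 2)·f(k+1) − (1)·f(k) = 1.
d = -1 from the (1,0,0) case.
d = -1 < 0 ⇒ no nonzero polynomial f; not summable.

No — t_k has no hypergeometric antidifference.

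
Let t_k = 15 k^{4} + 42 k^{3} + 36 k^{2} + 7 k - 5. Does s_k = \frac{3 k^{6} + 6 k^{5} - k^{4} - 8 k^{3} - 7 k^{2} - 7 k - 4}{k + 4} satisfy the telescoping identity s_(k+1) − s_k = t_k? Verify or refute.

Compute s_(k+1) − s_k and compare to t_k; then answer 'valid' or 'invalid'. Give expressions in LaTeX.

Invalid: residual \frac{3 \left(- 12 k^{5} - 99 k^{4} - 208 k^{3} - 155 k^{2} - 26 k + 16\right)}{k^{2} + 9 k + 20} ≠ 0.

s_(k+1) = (3*k**6 + 24*k**5 + 74*k**4 + 108*k**3 + 68*k**2 - k - 18)/(k + 5)
s_(k+1) − s_k = (15*k**6 + 141*k**5 + 417*k**4 + 547*k**3 + 313*k**2 + 17*k - 52)/(k**2 + 9*k + 20)
(s_(k+1) − s_k) − t_k = 3*(-12*k**5 - 99*k**4 - 208*k**3 - 155*k**2 - 26*k + 16)/(k**2 + 9*k + 20)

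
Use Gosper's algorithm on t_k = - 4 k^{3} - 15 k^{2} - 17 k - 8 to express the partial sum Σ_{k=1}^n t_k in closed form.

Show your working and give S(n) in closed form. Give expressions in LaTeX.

S(n) = n \left(- n^{3} - 7 n^{2} - 17 n - 19\right)

Ratio r(k) = (4*k**3 + 27*k**2 + 59*k + 44)/(4*k**3 + 15*k**2 + 17*k + 8).
So A=1 and B=1, with C=k**3 + 15*k**2/4 + 17*k/4 + 2.
Set up (1)·f(k+1) − (1)·f(k) − (k**3 + 15*k**2/4 + 17*k/4 + 2) = 0.
deg f ≤ 4 (via 0,0,3).
Solving with deg f ≤ 4: f(k) = k*(k**3 + 3*k**2 + 2*k + 2)/4.
So s_k = (B(k−1)f/C)·t_k = (k*(k**3 + 3*k**2 + 2*k + 2)/(4*k**3 + 15*k**2 + 17*k + 8))·t_k = k*(-k**3 - 3*k**2 - 2*k - 2).
s_(k+1) − s_k = -4*k**3 - 15*k**2 - 17*k - 8 = t_k.
Σ_(k=1)^n t_k = s_(n+1) − s_(1) = (-n**4 - 7*n**3 - 17*n**2 - 19*n - 8) − (-8), i.e. n*(-n**3 - 7*n**2 - 17*n - 19).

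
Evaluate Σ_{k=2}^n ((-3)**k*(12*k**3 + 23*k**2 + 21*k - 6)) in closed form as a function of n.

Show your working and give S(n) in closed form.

S(n) = 9*(-3)**n*n**3 + 24*(-3)**n*n**2 + 21*(-3)**n*n - 3*(-3)**n + 153

r(k) = 3*(-12*k**3 - 59*k**2 - 103*k - 50)/(12*k**3 + 23*k**2 + 21*k - 6) after simplifying.
Factor: A=-3; B=1; C=k**3 + 23*k**2/12 + 7*k/4 - 1/2.
Set up (-3)·f(k+1) − (1)·f(k) − (k**3 + 23*k**2/12 + 7*k/4 - 1/2) = 0.
deg f ≤ 3 (via 0,0,3).
Solve for f: f(k) = -(3*k**3 - k**2 - 3)/12 (degree 3 ≤ 3).
So s_k = (B(k−1)f/C)·t_k = (-(3*k**3 - k**2 - 3)/(12*k**3 + 23*k**2 + 21*k - 6))·t_k = (-3)**k*(-3*k**3 + k**2 + 3).
Δs = (-3)**k*(12*k**3 + 23*k**2 + 21*k - 6), as required.
s_(n+1) = (-3)**(n + 1)*(-3*n**3 - 8*n**2 - 7*n + 1) and s_(2) = -153, so S(n) = 9*(-3)**n*n**3 + 24*(-3)**n*n**2 + 21*(-3)**n*n - 3*(-3)**n + 153.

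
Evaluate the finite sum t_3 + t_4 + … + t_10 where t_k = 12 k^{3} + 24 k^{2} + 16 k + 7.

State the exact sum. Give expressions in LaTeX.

Σ = 46200

Compute t_(k+1)/t_k: get (12*k**3 + 60*k**2 + 100*k + 59)/(12*k**3 + 24*k**2 + 16*k + 7).
Factor: A=1; B=1; C=k**3 + 2*k**2 + 4*k/3 + 7/12.
Set up (1)·f(k+1) − (1)·f(k) − (k**3 + 2*k**2 + 4*k/3 + 7/12) = 0.
Degrees (0,0,3) ⇒ d ≤ 4.
Solve for f: f(k) = k*(3*k**3 + 2*k**2 - k + 3)/12 (degree 4 ≤ 4).
So s_k = (B(k−1)f/C)·t_k = (k*(3*k**3 + 2*k**2 - k + 3)/(12*k**3 + 24*k**2 + 16*k + 7))·t_k = k*(3*k**3 + 2*k**2 - k + 3).
s_(k+1) − s_k = 12*k**3 + 24*k**2 + 16*k + 7 = t_k.
Sum = s_(11) − s_(3); s_(11) = 46497, s_(3) = 297 ⇒ 46200.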